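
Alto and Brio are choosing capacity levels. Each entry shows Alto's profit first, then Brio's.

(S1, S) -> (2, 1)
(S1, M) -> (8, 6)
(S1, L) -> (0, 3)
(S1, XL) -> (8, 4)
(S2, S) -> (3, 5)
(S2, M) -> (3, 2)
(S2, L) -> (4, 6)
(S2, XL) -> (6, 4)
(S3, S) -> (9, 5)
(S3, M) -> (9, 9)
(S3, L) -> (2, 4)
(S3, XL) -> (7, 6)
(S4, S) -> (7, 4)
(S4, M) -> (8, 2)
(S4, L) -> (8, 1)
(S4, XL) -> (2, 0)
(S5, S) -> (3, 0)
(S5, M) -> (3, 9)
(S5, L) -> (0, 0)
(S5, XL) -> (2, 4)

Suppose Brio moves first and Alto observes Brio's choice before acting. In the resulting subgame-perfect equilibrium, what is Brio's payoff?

9

Backward induction with Brio moving first.
- S: BR = S3, leader payoff 5.
- M: BR = S3, leader payoff 9.
- L: BR = S4, leader payoff 1.
- XL: BR = S1, leader payoff 4.
Among 5, 9, 1, 4, the best is 9 at M. Subgame-perfect outcome: (S3, M) with payoffs (9, 9).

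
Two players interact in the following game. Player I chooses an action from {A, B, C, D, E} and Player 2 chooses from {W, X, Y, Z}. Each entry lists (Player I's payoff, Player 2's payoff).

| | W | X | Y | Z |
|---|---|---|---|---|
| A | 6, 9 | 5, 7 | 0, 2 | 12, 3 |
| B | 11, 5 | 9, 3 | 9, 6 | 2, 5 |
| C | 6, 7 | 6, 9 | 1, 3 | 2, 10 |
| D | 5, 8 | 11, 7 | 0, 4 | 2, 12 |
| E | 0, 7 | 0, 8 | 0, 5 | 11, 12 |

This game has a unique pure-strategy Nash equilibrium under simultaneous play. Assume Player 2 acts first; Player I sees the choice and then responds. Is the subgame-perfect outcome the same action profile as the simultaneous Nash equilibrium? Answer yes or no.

Backward induction with Player 2 moving first.
- W → Player I plays B (best of 6, 11, 6, 5, 0); Player 2 gets 5.
- X → Player I plays D (best of 5, 9, 6, 11, 0); Player 2 gets 7.
- Y → Player I plays B (best of 0, 9, 1, 0, 0); Player 2 gets 6.
- Z → Player I plays A (best of 12, 2, 2, 2, 11); Player 2 gets 3.
Among 5, 7, 6, 3, the best is 7 at X. Subgame-perfect outcome: (D, X) with payoffs (11, 7).
Under simultaneous play:
Player I's best replies: W→B; X→D; Y→B; Z→A.
Player 2's best replies: A→W; B→Y; C→Z; D→Z; E→Z.
Only (B, Y) has each player best-responding; Nash payoffs (9, 6).
Sequential outcome (D, X) differs from the Nash profile (B, Y).

no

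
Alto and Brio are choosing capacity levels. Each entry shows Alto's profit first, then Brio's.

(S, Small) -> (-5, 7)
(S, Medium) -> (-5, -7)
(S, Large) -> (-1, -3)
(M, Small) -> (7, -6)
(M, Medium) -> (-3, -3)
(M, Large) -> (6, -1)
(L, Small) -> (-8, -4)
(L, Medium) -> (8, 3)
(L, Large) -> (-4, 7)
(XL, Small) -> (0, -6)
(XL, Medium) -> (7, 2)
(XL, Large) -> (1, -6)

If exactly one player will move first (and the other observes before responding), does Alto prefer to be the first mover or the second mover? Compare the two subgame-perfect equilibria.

If Alto leads: Brio's best replies are S→Small, M→Large, L→Large, XL→Medium; Alto's induced payoffs -5, 6, -4, 7; outcome (XL, Medium), payoffs (7, 2).
If Brio leads: Alto's best replies are Small→M, Medium→L, Large→M; Brio's induced payoffs -6, 3, -1; outcome (L, Medium), payoffs (8, 3).
Alto gets 7 moving first and 8 moving second, so Alto prefers to move second.

second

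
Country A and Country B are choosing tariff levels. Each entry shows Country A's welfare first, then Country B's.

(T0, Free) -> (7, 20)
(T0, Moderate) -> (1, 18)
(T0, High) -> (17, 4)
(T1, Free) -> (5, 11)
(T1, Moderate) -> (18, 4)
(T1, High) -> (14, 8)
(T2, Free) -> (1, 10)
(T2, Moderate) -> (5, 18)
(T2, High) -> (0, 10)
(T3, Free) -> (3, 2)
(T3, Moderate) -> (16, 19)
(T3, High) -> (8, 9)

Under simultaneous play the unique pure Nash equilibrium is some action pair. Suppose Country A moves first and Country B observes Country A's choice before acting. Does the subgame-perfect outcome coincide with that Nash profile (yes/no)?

no

Backward induction with Country A moving first.
- T0 → Country B plays Free (best of 20, 18, 4); Country A gets 7.
- T1 → Country B plays Free (best of 11, 4, 8); Country A gets 5.
- T2 → Country B plays Moderate (best of 10, 18, 10); Country A gets 5.
- T3 → Country B plays Moderate (best of 2, 19, 9); Country A gets 16.
Country A's induced payoffs are 7, 5, 5, 16, so Country A commits to T3. Subgame-perfect outcome: (T3, Moderate) with payoffs (16, 19).
Under simultaneous play:
Country A's best replies: Free→T0; Moderate→T1; High→T0.
Country B's best replies: T0→Free; T1→Free; T2→Moderate; T3→Moderate.
The unique mutual best reply is (T0, Free), giving (7, 20).
Sequential outcome (T3, Moderate) differs from the Nash profile (T0, Free).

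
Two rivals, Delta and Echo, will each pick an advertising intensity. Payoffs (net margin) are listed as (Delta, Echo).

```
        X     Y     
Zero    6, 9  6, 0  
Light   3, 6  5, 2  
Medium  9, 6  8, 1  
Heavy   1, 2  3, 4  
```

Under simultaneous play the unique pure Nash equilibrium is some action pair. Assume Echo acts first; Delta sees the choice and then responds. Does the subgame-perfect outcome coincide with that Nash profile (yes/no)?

Work backward from Delta's decision.
- X: Delta compares 6, 3, 9, 1 and picks Medium; Echo would get 6.
- Y: Delta compares 6, 5, 8, 3 and picks Medium; Echo would get 1.
Among 6, 1, the best is 6 at X. Subgame-perfect outcome: (Medium, X) with payoffs (9, 6).
Now find the simultaneous Nash equilibrium.
Delta's best replies: X→Medium; Y→Medium.
Echo's best replies: Zero→X; Light→X; Medium→X; Heavy→Y.
Only (Medium, X) has each player best-responding; Nash payoffs (9, 6).
Sequential outcome (Medium, X) coincides with the Nash profile (Medium, X).

yes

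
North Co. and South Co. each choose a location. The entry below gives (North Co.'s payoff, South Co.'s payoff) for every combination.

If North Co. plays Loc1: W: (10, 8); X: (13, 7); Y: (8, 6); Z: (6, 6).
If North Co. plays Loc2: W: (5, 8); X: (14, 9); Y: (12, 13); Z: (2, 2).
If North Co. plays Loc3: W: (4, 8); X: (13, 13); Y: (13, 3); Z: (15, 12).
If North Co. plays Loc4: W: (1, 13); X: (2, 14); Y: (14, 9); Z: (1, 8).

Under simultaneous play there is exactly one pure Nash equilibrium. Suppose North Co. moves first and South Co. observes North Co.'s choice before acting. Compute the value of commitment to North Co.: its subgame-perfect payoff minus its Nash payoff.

3

South Co. best-responds to each possible North Co. move:
- Loc1: BR = W, leader payoff 10.
- Loc2: BR = Y, leader payoff 12.
- Loc3: BR = X, leader payoff 13.
- Loc4: BR = X, leader payoff 2.
Among 10, 12, 13, 2, the best is 13 at Loc3. Subgame-perfect outcome: (Loc3, X) with payoffs (13, 13).
For the simultaneous game, intersect best replies.
North Co.'s best replies: W→Loc1; X→Loc2; Y→Loc4; Z→Loc3.
South Co.'s best replies: Loc1→W; Loc2→Y; Loc3→X; Loc4→X.
The unique mutual best reply is (Loc1, W), giving (10, 8).
North Co.'s commitment gain: 13 − 10 = 3.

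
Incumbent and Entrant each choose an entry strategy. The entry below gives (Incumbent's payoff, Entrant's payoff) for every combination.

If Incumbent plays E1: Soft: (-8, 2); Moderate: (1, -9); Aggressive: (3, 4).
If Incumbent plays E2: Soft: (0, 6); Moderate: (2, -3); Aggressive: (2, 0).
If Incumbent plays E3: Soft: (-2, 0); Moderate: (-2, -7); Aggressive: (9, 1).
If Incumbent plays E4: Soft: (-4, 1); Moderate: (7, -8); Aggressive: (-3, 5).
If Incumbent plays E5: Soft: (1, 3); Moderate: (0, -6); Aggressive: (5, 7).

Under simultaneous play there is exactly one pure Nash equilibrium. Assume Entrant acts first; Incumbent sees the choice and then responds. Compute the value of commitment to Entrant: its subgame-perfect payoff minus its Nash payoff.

Incumbent best-responds to each possible Entrant move:
- Soft: Incumbent compares -8, 0, -2, -4, 1 and picks E5; Entrant would get 3.
- Moderate: Incumbent compares 1, 2, -2, 7, 0 and picks E4; Entrant would get -8.
- Aggressive: Incumbent compares 3, 2, 9, -3, 5 and picks E3; Entrant would get 1.
Among 3, -8, 1, the best is 3 at Soft. Subgame-perfect outcome: (E5, Soft) with payoffs (1, 3).
For the simultaneous game, intersect best replies.
Incumbent's best replies: Soft→E5; Moderate→E4; Aggressive→E3.
Entrant's best replies: E1→Aggressive; E2→Soft; E3→Aggressive; E4→Aggressive; E5→Aggressive.
Only (E3, Aggressive) has each player best-responding; Nash payoffs (9, 1).
Entrant's commitment gain: 3 − 1 = 2.

2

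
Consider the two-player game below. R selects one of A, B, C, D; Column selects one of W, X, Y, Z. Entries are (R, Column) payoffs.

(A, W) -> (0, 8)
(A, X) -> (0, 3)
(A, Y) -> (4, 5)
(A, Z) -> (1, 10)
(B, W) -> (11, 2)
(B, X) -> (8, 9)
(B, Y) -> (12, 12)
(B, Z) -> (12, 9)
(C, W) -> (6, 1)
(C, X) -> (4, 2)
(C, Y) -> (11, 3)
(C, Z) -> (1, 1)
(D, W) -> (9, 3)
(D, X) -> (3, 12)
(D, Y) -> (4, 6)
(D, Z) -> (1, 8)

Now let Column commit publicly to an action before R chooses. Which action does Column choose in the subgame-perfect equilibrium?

Y

Backward induction with Column moving first.
- W: R compares 0, 11, 6, 9 and picks B; Column would get 2.
- X: R compares 0, 8, 4, 3 and picks B; Column would get 9.
- Y: R compares 4, 12, 11, 4 and picks B; Column would get 12.
- Z: R compares 1, 12, 1, 1 and picks B; Column would get 9.
Maximizing over 2, 9, 12, 9, Column chooses Y. Subgame-perfect outcome: (B, Y) with payoffs (12, 12).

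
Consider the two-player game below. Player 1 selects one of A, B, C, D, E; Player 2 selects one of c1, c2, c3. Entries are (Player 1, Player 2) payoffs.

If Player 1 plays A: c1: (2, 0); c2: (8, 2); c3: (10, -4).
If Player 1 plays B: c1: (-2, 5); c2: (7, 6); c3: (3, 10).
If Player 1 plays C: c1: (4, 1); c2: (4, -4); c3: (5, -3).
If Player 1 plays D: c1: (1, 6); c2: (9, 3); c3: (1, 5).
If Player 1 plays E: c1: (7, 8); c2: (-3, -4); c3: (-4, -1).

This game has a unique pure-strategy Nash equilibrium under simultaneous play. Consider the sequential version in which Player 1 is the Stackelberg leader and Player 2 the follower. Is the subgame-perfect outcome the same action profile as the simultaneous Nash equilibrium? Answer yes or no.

Player 2 best-responds to each possible Player 1 move:
- A: BR = c2, leader payoff 8.
- B: BR = c3, leader payoff 3.
- C: BR = c1, leader payoff 4.
- D: BR = c1, leader payoff 1.
- E: BR = c1, leader payoff 7.
Player 1's induced payoffs are 8, 3, 4, 1, 7, so Player 1 commits to A. Subgame-perfect outcome: (A, c2) with payoffs (8, 2).
Under simultaneous play:
Player 1's best replies: c1→E; c2→D; c3→A.
Player 2's best replies: A→c2; B→c3; C→c1; D→c1; E→c1.
Only (E, c1) has each player best-responding; Nash payoffs (7, 8).
Sequential outcome (A, c2) differs from the Nash profile (E, c1).

no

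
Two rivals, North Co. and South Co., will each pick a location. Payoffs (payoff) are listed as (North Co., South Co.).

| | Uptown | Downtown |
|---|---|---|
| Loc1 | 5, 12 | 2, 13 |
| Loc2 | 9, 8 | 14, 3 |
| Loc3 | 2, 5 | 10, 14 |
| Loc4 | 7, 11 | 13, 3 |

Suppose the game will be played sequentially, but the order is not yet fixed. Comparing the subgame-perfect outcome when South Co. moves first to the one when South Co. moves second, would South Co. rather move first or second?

second

If North Co. leads: South Co.'s best replies are Loc1→Downtown, Loc2→Uptown, Loc3→Downtown, Loc4→Uptown; North Co.'s induced payoffs 2, 9, 10, 7; outcome (Loc3, Downtown), payoffs (10, 14).
If South Co. leads: North Co.'s best replies are Uptown→Loc2, Downtown→Loc2; South Co.'s induced payoffs 8, 3; outcome (Loc2, Uptown), payoffs (9, 8).
South Co. gets 8 moving first and 14 moving second, so South Co. prefers to move second.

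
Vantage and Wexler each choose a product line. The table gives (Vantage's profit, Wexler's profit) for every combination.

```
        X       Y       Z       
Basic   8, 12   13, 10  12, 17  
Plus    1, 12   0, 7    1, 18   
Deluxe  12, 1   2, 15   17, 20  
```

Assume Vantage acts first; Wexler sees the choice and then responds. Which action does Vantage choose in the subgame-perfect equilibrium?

Solve by backward induction (Vantage leads).
- Basic: Wexler compares 12, 10, 17 and picks Z; Vantage would get 12.
- Plus: Wexler compares 12, 7, 18 and picks Z; Vantage would get 1.
- Deluxe: Wexler compares 1, 15, 20 and picks Z; Vantage would get 17.
Maximizing over 12, 1, 17, Vantage chooses Deluxe. Subgame-perfect outcome: (Deluxe, Z) with payoffs (17, 20).

Deluxe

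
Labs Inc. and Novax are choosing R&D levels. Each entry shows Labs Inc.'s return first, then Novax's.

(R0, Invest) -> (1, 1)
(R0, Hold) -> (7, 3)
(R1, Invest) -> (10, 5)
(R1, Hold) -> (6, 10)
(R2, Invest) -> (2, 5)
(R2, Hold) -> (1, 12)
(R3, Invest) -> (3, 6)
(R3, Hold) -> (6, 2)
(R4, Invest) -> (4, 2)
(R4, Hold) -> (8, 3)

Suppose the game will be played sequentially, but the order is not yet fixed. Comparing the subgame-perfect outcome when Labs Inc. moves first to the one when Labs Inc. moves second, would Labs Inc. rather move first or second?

If Labs Inc. leads: Novax's best replies are R0→Hold, R1→Hold, R2→Hold, R3→Invest, R4→Hold; Labs Inc.'s induced payoffs 7, 6, 1, 3, 8; outcome (R4, Hold), payoffs (8, 3).
If Novax leads: Labs Inc.'s best replies are Invest→R1, Hold→R4; Novax's induced payoffs 5, 3; outcome (R1, Invest), payoffs (10, 5).
Labs Inc. gets 8 moving first and 10 moving second, so Labs Inc. prefers to move second.

second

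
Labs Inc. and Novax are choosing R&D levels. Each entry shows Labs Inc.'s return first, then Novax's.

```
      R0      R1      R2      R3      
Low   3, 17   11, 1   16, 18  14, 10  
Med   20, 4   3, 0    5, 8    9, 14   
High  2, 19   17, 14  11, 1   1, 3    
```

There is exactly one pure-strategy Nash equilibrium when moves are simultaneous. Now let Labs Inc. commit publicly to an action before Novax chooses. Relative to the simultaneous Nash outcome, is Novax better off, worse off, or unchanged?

Novax best-responds to each possible Labs Inc. move:
- Low → Novax plays R2 (best of 17, 1, 18, 10); Labs Inc. gets 16.
- Med → Novax plays R3 (best of 4, 0, 8, 14); Labs Inc. gets 9.
- High → Novax plays R0 (best of 19, 14, 1, 3); Labs Inc. gets 2.
Among 16, 9, 2, the best is 16 at Low. Subgame-perfect outcome: (Low, R2) with payoffs (16, 18).
Under simultaneous play:
Labs Inc.'s best replies: R0→Med; R1→High; R2→Low; R3→Low.
Novax's best replies: Low→R2; Med→R3; High→R0.
Only (Low, R2) has each player best-responding; Nash payoffs (16, 18).
Novax earns 18 sequentially versus 18 at the Nash outcome: unchanged.

unchanged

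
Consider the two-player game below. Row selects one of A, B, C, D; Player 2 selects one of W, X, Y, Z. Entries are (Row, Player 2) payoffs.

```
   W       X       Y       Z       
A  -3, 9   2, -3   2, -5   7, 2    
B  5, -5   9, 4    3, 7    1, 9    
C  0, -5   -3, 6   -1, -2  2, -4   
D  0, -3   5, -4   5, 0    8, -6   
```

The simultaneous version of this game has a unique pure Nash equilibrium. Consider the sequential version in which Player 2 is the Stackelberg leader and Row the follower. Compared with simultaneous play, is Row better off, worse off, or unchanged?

better off

Row best-responds to each possible Player 2 move:
- W: BR = B, leader payoff -5.
- X: BR = B, leader payoff 4.
- Y: BR = D, leader payoff 0.
- Z: BR = D, leader payoff -6.
Among -5, 4, 0, -6, the best is 4 at X. Subgame-perfect outcome: (B, X) with payoffs (9, 4).
For the simultaneous game, intersect best replies.
Row's best replies: W→B; X→B; Y→D; Z→D.
Player 2's best replies: A→W; B→Z; C→X; D→Y.
Only (D, Y) has each player best-responding; Nash payoffs (5, 0).
Row earns 9 sequentially versus 5 at the Nash outcome: better off.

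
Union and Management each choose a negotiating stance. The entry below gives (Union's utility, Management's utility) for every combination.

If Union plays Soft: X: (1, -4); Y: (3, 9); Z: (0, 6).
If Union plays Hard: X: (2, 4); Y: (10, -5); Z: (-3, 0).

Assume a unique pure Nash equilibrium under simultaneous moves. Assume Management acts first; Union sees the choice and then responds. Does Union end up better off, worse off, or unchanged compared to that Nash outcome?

Backward induction with Management moving first.
- X: Union compares 1, 2 and picks Hard; Management would get 4.
- Y: Union compares 3, 10 and picks Hard; Management would get -5.
- Z: Union compares 0, -3 and picks Soft; Management would get 6.
Maximizing over 4, -5, 6, Management chooses Z. Subgame-perfect outcome: (Soft, Z) with payoffs (0, 6).
Under simultaneous play:
Union's best replies: X→Hard; Y→Hard; Z→Soft.
Management's best replies: Soft→Y; Hard→X.
Only (Hard, X) has each player best-responding; Nash payoffs (2, 4).
Union earns 0 sequentially versus 2 at the Nash outcome: worse off.

worse off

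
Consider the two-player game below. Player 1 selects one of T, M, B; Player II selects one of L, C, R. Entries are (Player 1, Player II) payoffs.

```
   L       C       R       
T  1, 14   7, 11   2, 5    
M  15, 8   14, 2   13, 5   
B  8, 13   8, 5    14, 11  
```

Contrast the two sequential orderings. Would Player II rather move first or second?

first

If Player 1 leads: Player II's best replies are T→L, M→L, B→L; Player 1's induced payoffs 1, 15, 8; outcome (M, L), payoffs (15, 8).
If Player II leads: Player 1's best replies are L→M, C→M, R→B; Player II's induced payoffs 8, 2, 11; outcome (B, R), payoffs (14, 11).
Player II gets 11 moving first and 8 moving second, so Player II prefers to move first.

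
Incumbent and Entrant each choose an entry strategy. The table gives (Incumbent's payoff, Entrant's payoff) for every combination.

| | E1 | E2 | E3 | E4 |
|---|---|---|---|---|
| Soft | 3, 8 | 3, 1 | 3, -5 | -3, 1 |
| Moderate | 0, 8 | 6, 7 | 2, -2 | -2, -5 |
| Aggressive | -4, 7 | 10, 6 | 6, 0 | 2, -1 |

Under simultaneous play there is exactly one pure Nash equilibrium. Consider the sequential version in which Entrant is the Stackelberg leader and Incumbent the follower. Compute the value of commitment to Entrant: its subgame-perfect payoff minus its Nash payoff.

Solve by backward induction (Entrant leads).
- E1: Incumbent compares 3, 0, -4 and picks Soft; Entrant would get 8.
- E2: Incumbent compares 3, 6, 10 and picks Aggressive; Entrant would get 6.
- E3: Incumbent compares 3, 2, 6 and picks Aggressive; Entrant would get 0.
- E4: Incumbent compares -3, -2, 2 and picks Aggressive; Entrant would get -1.
Entrant's induced payoffs are 8, 6, 0, -1, so Entrant commits to E1. Subgame-perfect outcome: (Soft, E1) with payoffs (3, 8).
Under simultaneous play:
Incumbent's best replies: E1→Soft; E2→Aggressive; E3→Aggressive; E4→Aggressive.
Entrant's best replies: Soft→E1; Moderate→E1; Aggressive→E1.
The unique mutual best reply is (Soft, E1), giving (3, 8).
Entrant's commitment gain: 8 − 8 = 0.

0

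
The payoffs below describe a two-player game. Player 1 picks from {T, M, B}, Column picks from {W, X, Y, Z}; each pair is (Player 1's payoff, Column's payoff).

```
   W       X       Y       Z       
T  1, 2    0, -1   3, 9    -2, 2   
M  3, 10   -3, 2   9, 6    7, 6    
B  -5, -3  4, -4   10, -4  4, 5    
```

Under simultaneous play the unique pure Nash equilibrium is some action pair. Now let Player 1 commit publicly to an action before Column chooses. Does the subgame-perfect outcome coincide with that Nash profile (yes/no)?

Backward induction with Player 1 moving first.
- T: Column compares 2, -1, 9, 2 and picks Y; Player 1 would get 3.
- M: Column compares 10, 2, 6, 6 and picks W; Player 1 would get 3.
- B: Column compares -3, -4, -4, 5 and picks Z; Player 1 would get 4.
Player 1's induced payoffs are 3, 3, 4, so Player 1 commits to B. Subgame-perfect outcome: (B, Z) with payoffs (4, 5).
Under simultaneous play:
Player 1's best replies: W→M; X→B; Y→B; Z→M.
Column's best replies: T→Y; M→W; B→Z.
Only (M, W) has each player best-responding; Nash payoffs (3, 10).
Sequential outcome (B, Z) differs from the Nash profile (M, W).

no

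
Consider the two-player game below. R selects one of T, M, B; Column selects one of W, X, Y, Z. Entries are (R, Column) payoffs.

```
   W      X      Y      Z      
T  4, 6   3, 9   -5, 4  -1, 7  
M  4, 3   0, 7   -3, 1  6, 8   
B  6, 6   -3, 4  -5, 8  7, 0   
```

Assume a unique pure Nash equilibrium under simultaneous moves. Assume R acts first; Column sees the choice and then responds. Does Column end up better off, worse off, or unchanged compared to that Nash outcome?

worse off

Work backward from Column's decision.
- T: BR = X, leader payoff 3.
- M: BR = Z, leader payoff 6.
- B: BR = Y, leader payoff -5.
Maximizing over 3, 6, -5, R chooses M. Subgame-perfect outcome: (M, Z) with payoffs (6, 8).
Under simultaneous play:
R's best replies: W→B; X→T; Y→M; Z→B.
Column's best replies: T→X; M→Z; B→Y.
The unique mutual best reply is (T, X), giving (3, 9).
Column earns 8 sequentially versus 9 at the Nash outcome: worse off.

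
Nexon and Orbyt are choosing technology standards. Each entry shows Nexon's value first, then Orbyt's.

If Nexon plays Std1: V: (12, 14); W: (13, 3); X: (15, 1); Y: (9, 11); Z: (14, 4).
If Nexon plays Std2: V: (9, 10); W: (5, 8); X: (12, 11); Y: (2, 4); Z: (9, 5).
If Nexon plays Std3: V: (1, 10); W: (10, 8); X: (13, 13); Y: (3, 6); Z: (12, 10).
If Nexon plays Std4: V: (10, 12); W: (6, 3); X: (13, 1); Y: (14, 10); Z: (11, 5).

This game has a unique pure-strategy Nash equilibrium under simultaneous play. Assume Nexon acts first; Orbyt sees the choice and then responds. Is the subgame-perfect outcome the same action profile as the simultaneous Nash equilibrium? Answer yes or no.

Work backward from Orbyt's decision.
- Std1: BR = V, leader payoff 12.
- Std2: BR = X, leader payoff 12.
- Std3: BR = X, leader payoff 13.
- Std4: BR = V, leader payoff 10.
Maximizing over 12, 12, 13, 10, Nexon chooses Std3. Subgame-perfect outcome: (Std3, X) with payoffs (13, 13).
For the simultaneous game, intersect best replies.
Nexon's best replies: V→Std1; W→Std1; X→Std1; Y→Std4; Z→Std1.
Orbyt's best replies: Std1→V; Std2→X; Std3→X; Std4→V.
Only (Std1, V) has each player best-responding; Nash payoffs (12, 14).
Sequential outcome (Std3, X) differs from the Nash profile (Std1, V).

no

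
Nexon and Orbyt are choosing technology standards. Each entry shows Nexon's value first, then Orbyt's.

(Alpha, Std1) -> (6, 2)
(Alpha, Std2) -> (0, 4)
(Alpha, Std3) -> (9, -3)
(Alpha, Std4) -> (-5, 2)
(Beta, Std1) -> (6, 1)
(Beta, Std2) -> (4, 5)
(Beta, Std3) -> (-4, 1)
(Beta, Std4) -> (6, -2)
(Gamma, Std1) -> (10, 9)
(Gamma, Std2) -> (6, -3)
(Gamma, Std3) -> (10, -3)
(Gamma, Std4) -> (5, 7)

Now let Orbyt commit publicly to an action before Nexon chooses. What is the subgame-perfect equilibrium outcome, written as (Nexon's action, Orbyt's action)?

(Gamma, Std1)

Nexon best-responds to each possible Orbyt move:
- Std1: BR = Gamma, leader payoff 9.
- Std2: BR = Gamma, leader payoff -3.
- Std3: BR = Gamma, leader payoff -3.
- Std4: BR = Beta, leader payoff -2.
Maximizing over 9, -3, -3, -2, Orbyt chooses Std1. Subgame-perfect outcome: (Gamma, Std1) with payoffs (10, 9).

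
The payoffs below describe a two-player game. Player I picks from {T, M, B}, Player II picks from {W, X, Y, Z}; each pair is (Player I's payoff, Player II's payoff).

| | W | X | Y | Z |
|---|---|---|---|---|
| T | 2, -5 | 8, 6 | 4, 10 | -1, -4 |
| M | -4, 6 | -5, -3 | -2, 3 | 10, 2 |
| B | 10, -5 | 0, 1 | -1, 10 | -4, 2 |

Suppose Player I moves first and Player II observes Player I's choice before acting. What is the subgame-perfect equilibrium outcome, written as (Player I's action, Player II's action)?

Player II best-responds to each possible Player I move:
- T → Player II plays Y (best of -5, 6, 10, -4); Player I gets 4.
- M → Player II plays W (best of 6, -3, 3, 2); Player I gets -4.
- B → Player II plays Y (best of -5, 1, 10, 2); Player I gets -1.
Among 4, -4, -1, the best is 4 at T. Subgame-perfect outcome: (T, Y) with payoffs (4, 10).

(T, Y)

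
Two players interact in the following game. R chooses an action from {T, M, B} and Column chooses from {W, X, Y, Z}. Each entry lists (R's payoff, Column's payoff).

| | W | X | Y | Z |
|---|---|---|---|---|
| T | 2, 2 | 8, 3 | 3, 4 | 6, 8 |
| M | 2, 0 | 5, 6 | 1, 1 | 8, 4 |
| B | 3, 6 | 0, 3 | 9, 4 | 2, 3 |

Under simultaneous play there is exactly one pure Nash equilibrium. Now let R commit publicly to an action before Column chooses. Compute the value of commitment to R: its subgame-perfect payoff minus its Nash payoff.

Work backward from Column's decision.
- T: BR = Z, leader payoff 6.
- M: BR = X, leader payoff 5.
- B: BR = W, leader payoff 3.
Maximizing over 6, 5, 3, R chooses T. Subgame-perfect outcome: (T, Z) with payoffs (6, 8).
Under simultaneous play:
R's best replies: W→B; X→T; Y→B; Z→M.
Column's best replies: T→Z; M→X; B→W.
Only (B, W) has each player best-responding; Nash payoffs (3, 6).
R's commitment gain: 6 − 3 = 3.

3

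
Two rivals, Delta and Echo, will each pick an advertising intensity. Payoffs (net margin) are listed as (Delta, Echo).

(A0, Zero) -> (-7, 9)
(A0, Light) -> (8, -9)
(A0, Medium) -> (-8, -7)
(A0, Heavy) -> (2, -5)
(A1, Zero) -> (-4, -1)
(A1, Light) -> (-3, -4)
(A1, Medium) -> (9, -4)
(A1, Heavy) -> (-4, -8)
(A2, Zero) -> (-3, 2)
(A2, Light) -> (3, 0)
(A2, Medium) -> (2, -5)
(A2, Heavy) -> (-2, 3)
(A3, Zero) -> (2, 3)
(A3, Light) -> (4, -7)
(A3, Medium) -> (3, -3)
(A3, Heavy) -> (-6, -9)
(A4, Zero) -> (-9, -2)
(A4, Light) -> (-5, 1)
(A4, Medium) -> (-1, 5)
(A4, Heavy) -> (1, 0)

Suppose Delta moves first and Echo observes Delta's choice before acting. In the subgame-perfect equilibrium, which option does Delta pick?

Echo best-responds to each possible Delta move:
- A0: Echo compares 9, -9, -7, -5 and picks Zero; Delta would get -7.
- A1: Echo compares -1, -4, -4, -8 and picks Zero; Delta would get -4.
- A2: Echo compares 2, 0, -5, 3 and picks Heavy; Delta would get -2.
- A3: Echo compares 3, -7, -3, -9 and picks Zero; Delta would get 2.
- A4: Echo compares -2, 1, 5, 0 and picks Medium; Delta would get -1.
Maximizing over -7, -4, -2, 2, -1, Delta chooses A3. Subgame-perfect outcome: (A3, Zero) with payoffs (2, 3).

A3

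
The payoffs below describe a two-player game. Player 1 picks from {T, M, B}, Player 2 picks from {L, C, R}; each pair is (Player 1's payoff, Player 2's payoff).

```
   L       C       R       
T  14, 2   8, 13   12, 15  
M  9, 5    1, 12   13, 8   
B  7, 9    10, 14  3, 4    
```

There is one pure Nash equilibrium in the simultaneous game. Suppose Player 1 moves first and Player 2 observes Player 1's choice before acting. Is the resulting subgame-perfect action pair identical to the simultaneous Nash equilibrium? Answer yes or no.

no

Backward induction with Player 1 moving first.
- T: BR = R, leader payoff 12.
- M: BR = C, leader payoff 1.
- B: BR = C, leader payoff 10.
Maximizing over 12, 1, 10, Player 1 chooses T. Subgame-perfect outcome: (T, R) with payoffs (12, 15).
For the simultaneous game, intersect best replies.
Player 1's best replies: L→T; C→B; R→M.
Player 2's best replies: T→R; M→C; B→C.
Only (B, C) has each player best-responding; Nash payoffs (10, 14).
Sequential outcome (T, R) differs from the Nash profile (B, C).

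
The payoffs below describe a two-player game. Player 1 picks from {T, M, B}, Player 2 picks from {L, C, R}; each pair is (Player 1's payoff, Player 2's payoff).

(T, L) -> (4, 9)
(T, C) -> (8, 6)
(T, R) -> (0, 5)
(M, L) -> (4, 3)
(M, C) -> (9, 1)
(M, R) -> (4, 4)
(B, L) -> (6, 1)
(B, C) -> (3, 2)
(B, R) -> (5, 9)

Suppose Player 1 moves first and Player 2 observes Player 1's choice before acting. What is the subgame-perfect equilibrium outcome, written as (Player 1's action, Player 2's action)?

Player 2 best-responds to each possible Player 1 move:
- T: Player 2 compares 9, 6, 5 and picks L; Player 1 would get 4.
- M: Player 2 compares 3, 1, 4 and picks R; Player 1 would get 4.
- B: Player 2 compares 1, 2, 9 and picks R; Player 1 would get 5.
Player 1's induced payoffs are 4, 4, 5, so Player 1 commits to B. Subgame-perfect outcome: (B, R) with payoffs (5, 9).

(B, R)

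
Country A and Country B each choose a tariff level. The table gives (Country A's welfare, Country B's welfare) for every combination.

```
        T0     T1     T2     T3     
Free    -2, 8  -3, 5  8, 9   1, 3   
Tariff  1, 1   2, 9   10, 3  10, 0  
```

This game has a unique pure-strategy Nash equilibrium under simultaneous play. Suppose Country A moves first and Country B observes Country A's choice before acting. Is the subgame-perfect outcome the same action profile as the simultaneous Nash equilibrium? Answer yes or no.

Country B best-responds to each possible Country A move:
- Free: Country B compares 8, 5, 9, 3 and picks T2; Country A would get 8.
- Tariff: Country B compares 1, 9, 3, 0 and picks T1; Country A would get 2.
Maximizing over 8, 2, Country A chooses Free. Subgame-perfect outcome: (Free, T2) with payoffs (8, 9).
Under simultaneous play:
Country A's best replies: T0→Tariff; T1→Tariff; T2→Tariff; T3→Tariff.
Country B's best replies: Free→T2; Tariff→T1.
Only (Tariff, T1) has each player best-responding; Nash payoffs (2, 9).
Sequential outcome (Free, T2) differs from the Nash profile (Tariff, T1).

no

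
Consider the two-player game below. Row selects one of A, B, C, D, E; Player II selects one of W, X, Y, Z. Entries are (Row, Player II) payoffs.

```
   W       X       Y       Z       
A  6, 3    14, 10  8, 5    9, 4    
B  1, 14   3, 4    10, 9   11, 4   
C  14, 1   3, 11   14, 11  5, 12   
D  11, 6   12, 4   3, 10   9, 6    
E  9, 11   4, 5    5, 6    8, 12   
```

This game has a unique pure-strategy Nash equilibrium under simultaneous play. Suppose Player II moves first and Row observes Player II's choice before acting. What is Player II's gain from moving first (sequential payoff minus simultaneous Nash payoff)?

1

Row best-responds to each possible Player II move:
- W → Row plays C (best of 6, 1, 14, 11, 9); Player II gets 1.
- X → Row plays A (best of 14, 3, 3, 12, 4); Player II gets 10.
- Y → Row plays C (best of 8, 10, 14, 3, 5); Player II gets 11.
- Z → Row plays B (best of 9, 11, 5, 9, 8); Player II gets 4.
Maximizing over 1, 10, 11, 4, Player II chooses Y. Subgame-perfect outcome: (C, Y) with payoffs (14, 11).
For the simultaneous game, intersect best replies.
Row's best replies: W→C; X→A; Y→C; Z→B.
Player II's best replies: A→X; B→W; C→Z; D→Y; E→Z.
Only (A, X) has each player best-responding; Nash payoffs (14, 10).
Player II's commitment gain: 11 − 10 = 1.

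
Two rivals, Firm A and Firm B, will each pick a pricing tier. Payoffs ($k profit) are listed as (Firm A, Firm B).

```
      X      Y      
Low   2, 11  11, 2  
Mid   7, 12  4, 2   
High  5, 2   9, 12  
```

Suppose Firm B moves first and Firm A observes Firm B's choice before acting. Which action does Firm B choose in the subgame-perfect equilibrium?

Work backward from Firm A's decision.
- X → Firm A plays Mid (best of 2, 7, 5); Firm B gets 12.
- Y → Firm A plays Low (best of 11, 4, 9); Firm B gets 2.
Firm B's induced payoffs are 12, 2, so Firm B commits to X. Subgame-perfect outcome: (Mid, X) with payoffs (7, 12).

X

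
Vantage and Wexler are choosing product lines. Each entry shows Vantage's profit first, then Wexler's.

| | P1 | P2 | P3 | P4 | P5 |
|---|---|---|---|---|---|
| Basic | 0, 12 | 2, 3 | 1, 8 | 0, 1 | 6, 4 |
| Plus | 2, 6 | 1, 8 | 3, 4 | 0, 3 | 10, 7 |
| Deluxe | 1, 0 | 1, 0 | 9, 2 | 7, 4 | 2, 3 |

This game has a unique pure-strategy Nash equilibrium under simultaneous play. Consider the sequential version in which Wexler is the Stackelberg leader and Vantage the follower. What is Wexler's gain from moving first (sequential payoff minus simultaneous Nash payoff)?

3

Backward induction with Wexler moving first.
- P1: BR = Plus, leader payoff 6.
- P2: BR = Basic, leader payoff 3.
- P3: BR = Deluxe, leader payoff 2.
- P4: BR = Deluxe, leader payoff 4.
- P5: BR = Plus, leader payoff 7.
Maximizing over 6, 3, 2, 4, 7, Wexler chooses P5. Subgame-perfect outcome: (Plus, P5) with payoffs (10, 7).
Now find the simultaneous Nash equilibrium.
Vantage's best replies: P1→Plus; P2→Basic; P3→Deluxe; P4→Deluxe; P5→Plus.
Wexler's best replies: Basic→P1; Plus→P2; Deluxe→P4.
Only (Deluxe, P4) has each player best-responding; Nash payoffs (7, 4).
Wexler's commitment gain: 7 − 4 = 3.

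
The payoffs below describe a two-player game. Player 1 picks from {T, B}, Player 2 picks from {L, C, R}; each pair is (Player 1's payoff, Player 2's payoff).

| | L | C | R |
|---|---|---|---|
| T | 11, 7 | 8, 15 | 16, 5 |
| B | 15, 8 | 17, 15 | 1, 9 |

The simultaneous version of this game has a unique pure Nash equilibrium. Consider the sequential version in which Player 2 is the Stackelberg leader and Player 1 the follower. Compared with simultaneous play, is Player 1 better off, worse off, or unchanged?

Work backward from Player 1's decision.
- L: Player 1 compares 11, 15 and picks B; Player 2 would get 8.
- C: Player 1 compares 8, 17 and picks B; Player 2 would get 15.
- R: Player 1 compares 16, 1 and picks T; Player 2 would get 5.
Maximizing over 8, 15, 5, Player 2 chooses C. Subgame-perfect outcome: (B, C) with payoffs (17, 15).
Now find the simultaneous Nash equilibrium.
Player 1's best replies: L→B; C→B; R→T.
Player 2's best replies: T→C; B→C.
The unique mutual best reply is (B, C), giving (17, 15).
Player 1 earns 17 sequentially versus 17 at the Nash outcome: unchanged.

unchanged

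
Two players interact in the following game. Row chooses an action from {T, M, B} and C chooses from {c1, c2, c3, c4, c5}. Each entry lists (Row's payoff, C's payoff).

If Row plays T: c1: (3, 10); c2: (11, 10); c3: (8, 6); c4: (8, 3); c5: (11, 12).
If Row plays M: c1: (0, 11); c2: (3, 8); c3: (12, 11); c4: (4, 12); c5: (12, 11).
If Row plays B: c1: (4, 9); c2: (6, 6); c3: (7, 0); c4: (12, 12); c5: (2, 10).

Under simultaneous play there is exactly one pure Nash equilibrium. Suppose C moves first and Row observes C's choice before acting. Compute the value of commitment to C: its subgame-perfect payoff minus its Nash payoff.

0

Row best-responds to each possible C move:
- c1: Row compares 3, 0, 4 and picks B; C would get 9.
- c2: Row compares 11, 3, 6 and picks T; C would get 10.
- c3: Row compares 8, 12, 7 and picks M; C would get 11.
- c4: Row compares 8, 4, 12 and picks B; C would get 12.
- c5: Row compares 11, 12, 2 and picks M; C would get 11.
C's induced payoffs are 9, 10, 11, 12, 11, so C commits to c4. Subgame-perfect outcome: (B, c4) with payoffs (12, 12).
For the simultaneous game, intersect best replies.
Row's best replies: c1→B; c2→T; c3→M; c4→B; c5→M.
C's best replies: T→c5; M→c4; B→c4.
The unique mutual best reply is (B, c4), giving (12, 12).
C's commitment gain: 12 − 12 = 0.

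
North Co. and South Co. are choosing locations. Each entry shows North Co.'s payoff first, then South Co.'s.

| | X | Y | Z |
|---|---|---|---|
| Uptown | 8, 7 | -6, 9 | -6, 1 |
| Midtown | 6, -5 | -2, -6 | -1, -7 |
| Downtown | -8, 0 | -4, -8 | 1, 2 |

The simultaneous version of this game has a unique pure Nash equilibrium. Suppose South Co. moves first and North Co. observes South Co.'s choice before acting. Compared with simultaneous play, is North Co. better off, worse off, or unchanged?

Solve by backward induction (South Co. leads).
- X: North Co. compares 8, 6, -8 and picks Uptown; South Co. would get 7.
- Y: North Co. compares -6, -2, -4 and picks Midtown; South Co. would get -6.
- Z: North Co. compares -6, -1, 1 and picks Downtown; South Co. would get 2.
South Co.'s induced payoffs are 7, -6, 2, so South Co. commits to X. Subgame-perfect outcome: (Uptown, X) with payoffs (8, 7).
For the simultaneous game, intersect best replies.
North Co.'s best replies: X→Uptown; Y→Midtown; Z→Downtown.
South Co.'s best replies: Uptown→Y; Midtown→X; Downtown→Z.
Only (Downtown, Z) has each player best-responding; Nash payoffs (1, 2).
North Co. earns 8 sequentially versus 1 at the Nash outcome: better off.

better off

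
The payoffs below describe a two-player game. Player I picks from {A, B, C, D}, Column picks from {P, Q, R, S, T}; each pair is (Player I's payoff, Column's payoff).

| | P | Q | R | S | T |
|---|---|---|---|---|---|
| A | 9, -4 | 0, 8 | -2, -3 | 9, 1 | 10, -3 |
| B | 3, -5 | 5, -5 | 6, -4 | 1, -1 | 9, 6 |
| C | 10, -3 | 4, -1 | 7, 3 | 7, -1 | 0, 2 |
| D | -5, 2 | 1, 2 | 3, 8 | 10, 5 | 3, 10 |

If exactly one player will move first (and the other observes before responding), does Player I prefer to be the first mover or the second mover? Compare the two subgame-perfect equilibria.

If Player I leads: Column's best replies are A→Q, B→T, C→R, D→T; Player I's induced payoffs 0, 9, 7, 3; outcome (B, T), payoffs (9, 6).
If Column leads: Player I's best replies are P→C, Q→B, R→C, S→D, T→A; Column's induced payoffs -3, -5, 3, 5, -3; outcome (D, S), payoffs (10, 5).
Player I gets 9 moving first and 10 moving second, so Player I prefers to move second.

second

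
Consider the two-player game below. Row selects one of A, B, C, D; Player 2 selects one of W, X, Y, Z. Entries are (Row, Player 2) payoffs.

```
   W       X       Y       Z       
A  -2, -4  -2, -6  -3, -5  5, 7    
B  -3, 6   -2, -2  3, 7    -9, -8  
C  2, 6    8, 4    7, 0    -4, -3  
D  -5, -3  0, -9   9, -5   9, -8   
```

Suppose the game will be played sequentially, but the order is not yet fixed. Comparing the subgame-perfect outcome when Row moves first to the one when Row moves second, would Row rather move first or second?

first

If Row leads: Player 2's best replies are A→Z, B→Y, C→W, D→W; Row's induced payoffs 5, 3, 2, -5; outcome (A, Z), payoffs (5, 7).
If Player 2 leads: Row's best replies are W→C, X→C, Y→D, Z→D; Player 2's induced payoffs 6, 4, -5, -8; outcome (C, W), payoffs (2, 6).
Row gets 5 moving first and 2 moving second, so Row prefers to move first.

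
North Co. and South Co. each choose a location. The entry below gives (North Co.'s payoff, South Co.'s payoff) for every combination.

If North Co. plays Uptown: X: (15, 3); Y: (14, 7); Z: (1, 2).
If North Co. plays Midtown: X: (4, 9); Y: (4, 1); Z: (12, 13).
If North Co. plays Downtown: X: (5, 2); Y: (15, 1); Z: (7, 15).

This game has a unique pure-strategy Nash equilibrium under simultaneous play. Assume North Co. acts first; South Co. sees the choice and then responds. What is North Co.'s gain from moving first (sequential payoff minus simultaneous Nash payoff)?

South Co. best-responds to each possible North Co. move:
- Uptown: South Co. compares 3, 7, 2 and picks Y; North Co. would get 14.
- Midtown: South Co. compares 9, 1, 13 and picks Z; North Co. would get 12.
- Downtown: South Co. compares 2, 1, 15 and picks Z; North Co. would get 7.
Among 14, 12, 7, the best is 14 at Uptown. Subgame-perfect outcome: (Uptown, Y) with payoffs (14, 7).
For the simultaneous game, intersect best replies.
North Co.'s best replies: X→Uptown; Y→Downtown; Z→Midtown.
South Co.'s best replies: Uptown→Y; Midtown→Z; Downtown→Z.
Only (Midtown, Z) has each player best-responding; Nash payoffs (12, 13).
North Co.'s commitment gain: 14 − 12 = 2.

2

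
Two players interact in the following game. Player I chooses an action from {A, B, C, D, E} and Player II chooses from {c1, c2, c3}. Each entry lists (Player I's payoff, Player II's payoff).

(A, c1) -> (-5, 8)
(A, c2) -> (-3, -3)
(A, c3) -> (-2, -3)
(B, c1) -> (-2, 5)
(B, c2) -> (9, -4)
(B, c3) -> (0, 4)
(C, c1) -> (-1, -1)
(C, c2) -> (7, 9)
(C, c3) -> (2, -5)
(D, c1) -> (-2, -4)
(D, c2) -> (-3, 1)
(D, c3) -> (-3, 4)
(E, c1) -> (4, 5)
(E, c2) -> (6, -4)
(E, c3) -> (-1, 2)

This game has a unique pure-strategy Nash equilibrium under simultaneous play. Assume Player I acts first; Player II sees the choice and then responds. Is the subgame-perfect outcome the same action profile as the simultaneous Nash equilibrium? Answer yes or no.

Work backward from Player II's decision.
- A: BR = c1, leader payoff -5.
- B: BR = c1, leader payoff -2.
- C: BR = c2, leader payoff 7.
- D: BR = c3, leader payoff -3.
- E: BR = c1, leader payoff 4.
Maximizing over -5, -2, 7, -3, 4, Player I chooses C. Subgame-perfect outcome: (C, c2) with payoffs (7, 9).
Now find the simultaneous Nash equilibrium.
Player I's best replies: c1→E; c2→B; c3→C.
Player II's best replies: A→c1; B→c1; C→c2; D→c3; E→c1.
The unique mutual best reply is (E, c1), giving (4, 5).
Sequential outcome (C, c2) differs from the Nash profile (E, c1).

no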